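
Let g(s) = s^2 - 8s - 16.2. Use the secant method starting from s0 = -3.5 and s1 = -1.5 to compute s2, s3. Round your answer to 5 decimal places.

-1.65000, -1.67489

g(-3.5) = 24.0500000, g(-1.5) = -1.9500000
s2 = -1.5000000 − (-1.9500000)·(-1.5000000 − (-3.5000000)) / (-1.9500000 − 24.0500000) = -1.5000000 − (-3.9000000)/(-26.0000000) = -1.6500000
g(-1.6500000) = -0.2775000
s3 = -1.6500000 − (-0.2775000)·(-1.6500000 − (-1.5000000)) / (-0.2775000 − (-1.9500000)) = -1.6500000 − (0.0416250)/(1.6725000) = -1.6748879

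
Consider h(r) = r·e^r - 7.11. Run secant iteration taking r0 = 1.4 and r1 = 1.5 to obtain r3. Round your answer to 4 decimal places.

h(1.4) = -1.432720, h(1.5) = -0.387466
r2 = 1.500000 − (-0.387466)·(1.500000 − 1.400000) / (-0.387466 − (-1.432720)) = 1.500000 − (-0.038747)/(1.045254) = 1.537069
h(1.537069) = 0.038815
r3 = 1.537069 − 0.038815·(1.537069 − 1.500000) / (0.038815 − (-0.387466)) = 1.537069 − (0.001439)/(0.426281) = 1.533694

1.5337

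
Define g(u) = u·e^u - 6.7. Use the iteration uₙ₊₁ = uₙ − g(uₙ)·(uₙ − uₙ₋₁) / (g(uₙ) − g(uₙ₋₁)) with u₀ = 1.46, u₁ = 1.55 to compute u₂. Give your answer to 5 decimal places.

1.49661

g(1.46) = -0.4132991, g(1.55) = 0.6027788
u₂ = 1.5500000 − 0.6027788·(1.5500000 − 1.4600000) / (0.6027788 − (-0.4132991)) = 1.5500000 − (0.0542501)/(1.0160779) = 1.4966083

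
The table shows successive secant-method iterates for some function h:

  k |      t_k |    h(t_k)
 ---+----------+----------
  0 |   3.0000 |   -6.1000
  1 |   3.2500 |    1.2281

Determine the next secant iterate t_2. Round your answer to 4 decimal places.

t_2 = 3.2500 − 1.2281·(3.2500 − 3.0000) / (1.2281 − (-6.1000))
   = 3.2500 − (0.307025)/(7.328100) = 3.208103

3.2081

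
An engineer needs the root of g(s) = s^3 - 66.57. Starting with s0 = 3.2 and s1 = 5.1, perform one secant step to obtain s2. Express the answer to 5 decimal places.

3.84299

g(3.2) = -33.8020000, g(5.1) = 66.0810000
s2 = 5.1000000 − 66.0810000·(5.1000000 − 3.2000000) / (66.0810000 − (-33.8020000)) = 5.1000000 − (125.5539000)/(99.8830000) = 3.8429903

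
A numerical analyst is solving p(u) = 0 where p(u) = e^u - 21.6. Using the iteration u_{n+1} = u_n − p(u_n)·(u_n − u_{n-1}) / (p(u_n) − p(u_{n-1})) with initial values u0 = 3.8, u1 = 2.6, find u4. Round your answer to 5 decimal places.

3.06926

p(3.8) = 23.1011845, p(2.6) = -8.1362620
u2 = 2.6000000 − (-8.1362620)·(2.6000000 − 3.8000000) / (-8.1362620 − 23.1011845) = 2.6000000 − (9.7635144)/(-31.2374465) = 2.9125580
p(2.9125580) = -3.1961843
u3 = 2.9125580 − (-3.1961843)·(2.9125580 − 2.6000000) / (-3.1961843 − (-8.1362620)) = 2.9125580 − (-0.9989930)/(4.9400777) = 3.1147801
p(3.1147801) = 0.9284769
u4 = 3.1147801 − 0.9284769·(3.1147801 − 2.9125580) / (0.9284769 − (-3.1961843)) = 3.1147801 − (0.1877586)/(4.1246612) = 3.0692592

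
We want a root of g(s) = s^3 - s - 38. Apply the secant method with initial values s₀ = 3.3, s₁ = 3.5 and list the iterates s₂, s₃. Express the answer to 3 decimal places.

3.459, 3.461

g(3.3) = -5.36300, g(3.5) = 1.37500
s₂ = 3.50000 − 1.37500·(3.50000 − 3.30000) / (1.37500 − (-5.36300)) = 3.50000 − (0.27500)/(6.73800) = 3.45919
g(3.45919) = -0.06665
s₃ = 3.45919 − (-0.06665)·(3.45919 − 3.50000) / (-0.06665 − 1.37500) = 3.45919 − (0.00272)/(-1.44165) = 3.46107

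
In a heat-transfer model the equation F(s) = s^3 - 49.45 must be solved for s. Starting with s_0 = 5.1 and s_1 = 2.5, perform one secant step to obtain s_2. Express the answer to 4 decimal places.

3.2515

F(5.1) = 83.201000, F(2.5) = -33.825000
s_2 = 2.500000 − (-33.825000)·(2.500000 − 5.100000) / (-33.825000 − 83.201000) = 2.500000 − (87.945000)/(-117.026000) = 3.251500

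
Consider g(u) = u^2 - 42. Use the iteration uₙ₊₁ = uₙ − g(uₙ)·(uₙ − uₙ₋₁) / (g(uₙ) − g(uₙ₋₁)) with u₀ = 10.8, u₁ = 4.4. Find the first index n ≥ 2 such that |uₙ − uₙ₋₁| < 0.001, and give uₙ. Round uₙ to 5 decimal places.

g(10.8) = 74.6400000, g(4.4) = -22.6400000
u₂ = 4.4000000 − (-22.6400000)·(-6.4000000)/(-97.2800000) = 5.8894737;  |Δ| = 1.4894737
g(5.8894737) = -7.3140997
u₃ = 5.8894737 − (-7.3140997)·(1.4894737)/(15.3259003) = 6.6003069;  |Δ| = 0.7108332
g(6.6003069) = 1.5640512
u₄ = 6.6003069 − 1.5640512·(0.7108332)/(8.8781510) = 6.4750804;  |Δ| = 0.1252265
g(6.4750804) = -0.0733335
u₅ = 6.4750804 − (-0.0733335)·(-0.1252265)/(-1.6373847) = 6.4806889;  |Δ| = 0.0056085
g(6.4806889) = -0.0006709
u₆ = 6.4806889 − (-0.0006709)·(0.0056085)/(0.0726626) = 6.4807407;  |Δ| = 0.0000518
|u₆ − u₅| = 0.0000518 < 0.001

n = 6, uₙ = 6.48074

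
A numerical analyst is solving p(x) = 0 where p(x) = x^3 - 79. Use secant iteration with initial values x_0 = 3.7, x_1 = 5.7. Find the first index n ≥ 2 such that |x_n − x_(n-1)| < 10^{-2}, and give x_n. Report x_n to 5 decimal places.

n = 5, x_n = 4.29082

p(3.7) = -28.3470000, p(5.7) = 106.1930000
x_2 = 5.7000000 − 106.1930000·(2.0000000)/(134.5400000) = 4.1213914;  |Δ| = 1.5786086
p(4.1213914) = -8.9945931
x_3 = 4.1213914 − (-8.9945931)·(-1.5786086)/(-115.1875931) = 4.2446594;  |Δ| = 0.1232680
p(4.2446594) = -2.5234059
x_4 = 4.2446594 − (-2.5234059)·(0.1232680)/(6.4711872) = 4.2927271;  |Δ| = 0.0480677
p(4.2927271) = 0.1042541
x_5 = 4.2927271 − 0.1042541·(0.0480677)/(2.6276600) = 4.2908200;  |Δ| = 0.0019071
|x_5 − x_4| = 0.0019071 < 10^{-2}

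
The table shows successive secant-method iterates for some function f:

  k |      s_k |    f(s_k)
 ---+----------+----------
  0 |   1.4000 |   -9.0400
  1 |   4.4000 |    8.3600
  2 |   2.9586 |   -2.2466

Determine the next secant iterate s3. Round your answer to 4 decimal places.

s3 = 2.9586 − (-2.2466)·(2.9586 − 4.4000) / (-2.2466 − 8.3600)
   = 2.9586 − (3.238249)/(-10.606600) = 3.263905

3.2639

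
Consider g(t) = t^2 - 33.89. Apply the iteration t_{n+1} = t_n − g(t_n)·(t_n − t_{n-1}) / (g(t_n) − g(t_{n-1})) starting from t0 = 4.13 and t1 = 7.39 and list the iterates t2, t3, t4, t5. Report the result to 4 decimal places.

5.5912, 5.7937, 5.8221, 5.8215

g(4.13) = -16.833100, g(7.39) = 20.722100
t2 = 7.390000 − 20.722100·(7.390000 − 4.130000) / (20.722100 − (-16.833100)) = 7.390000 − (67.554046)/(37.555200) = 5.591207
g(5.591207) = -2.628409
t3 = 5.591207 − (-2.628409)·(5.591207 − 7.390000) / (-2.628409 − 20.722100) = 5.591207 − (4.727964)/(-23.350509) = 5.793685
g(5.793685) = -0.323219
t4 = 5.793685 − (-0.323219)·(5.793685 − 5.591207) / (-0.323219 − (-2.628409)) = 5.793685 − (-0.065445)/(2.305190) = 5.822075
g(5.822075) = 0.006554
t5 = 5.822075 − 0.006554·(5.822075 − 5.793685) / (0.006554 − (-0.323219)) = 5.822075 − (0.000186)/(0.329773) = 5.821510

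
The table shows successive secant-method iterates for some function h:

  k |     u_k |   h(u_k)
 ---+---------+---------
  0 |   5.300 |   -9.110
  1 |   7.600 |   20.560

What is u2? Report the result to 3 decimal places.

6.006

u2 = 7.600 − 20.560·(7.600 − 5.300) / (20.560 − (-9.110))
   = 7.600 − (47.28800)/(29.67000) = 6.00620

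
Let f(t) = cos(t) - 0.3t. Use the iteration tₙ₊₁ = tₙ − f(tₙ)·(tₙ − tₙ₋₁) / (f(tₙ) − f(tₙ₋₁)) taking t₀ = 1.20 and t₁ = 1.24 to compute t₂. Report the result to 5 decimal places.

f(1.20) = 0.0023578, f(1.24) = -0.0472037
t₂ = 1.2400000 − (-0.0472037)·(1.2400000 − 1.2000000) / (-0.0472037 − 0.0023578) = 1.2400000 − (-0.0018881)/(-0.0495615) = 1.2019029

1.20190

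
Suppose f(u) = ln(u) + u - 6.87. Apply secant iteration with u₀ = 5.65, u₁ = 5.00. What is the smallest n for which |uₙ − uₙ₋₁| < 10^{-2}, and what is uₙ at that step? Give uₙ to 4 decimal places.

f(5.65) = 0.511656, f(5.00) = -0.260562
u₂ = 5.000000 − (-0.260562)·(-0.650000)/(-0.772218) = 5.219323;  |Δ| = 0.219323
f(5.219323) = 0.001691
u₃ = 5.219323 − 0.001691·(0.219323)/(0.262253) = 5.217909;  |Δ| = 0.001414
|u₃ − u₂| = 0.001414 < 10^{-2}

n = 3, uₙ = 5.2179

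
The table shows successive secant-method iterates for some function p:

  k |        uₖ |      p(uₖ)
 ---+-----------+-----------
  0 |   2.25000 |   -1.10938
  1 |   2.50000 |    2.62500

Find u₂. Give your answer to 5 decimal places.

2.32427

u₂ = 2.50000 − 2.62500·(2.50000 − 2.25000) / (2.62500 − (-1.10938))
   = 2.50000 − (0.6562500)/(3.7343800) = 2.3242680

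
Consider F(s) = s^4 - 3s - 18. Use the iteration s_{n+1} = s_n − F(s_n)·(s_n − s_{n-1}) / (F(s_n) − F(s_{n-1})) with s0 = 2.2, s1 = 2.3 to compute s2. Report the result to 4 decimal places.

2.2276

F(2.2) = -1.174400, F(2.3) = 3.084100
s2 = 2.300000 − 3.084100·(2.300000 − 2.200000) / (3.084100 − (-1.174400)) = 2.300000 − (0.308410)/(4.258500) = 2.227578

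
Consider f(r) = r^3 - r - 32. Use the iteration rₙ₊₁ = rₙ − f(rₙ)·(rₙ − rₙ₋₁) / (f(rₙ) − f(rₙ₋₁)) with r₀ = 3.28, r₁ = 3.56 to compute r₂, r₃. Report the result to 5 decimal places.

3.27978, 3.27976

f(3.28) = 0.0075520, f(3.56) = 9.5580160
r₂ = 3.5600000 − 9.5580160·(3.5600000 − 3.2800000) / (9.5580160 − 0.0075520) = 3.5600000 − (2.6762445)/(9.5504640) = 3.2797786
f(3.2797786) = 0.0006279
r₃ = 3.2797786 − 0.0006279·(3.2797786 − 3.5600000) / (0.0006279 − 9.5580160) = 3.2797786 − (-0.0001759)/(-9.5573881) = 3.2797602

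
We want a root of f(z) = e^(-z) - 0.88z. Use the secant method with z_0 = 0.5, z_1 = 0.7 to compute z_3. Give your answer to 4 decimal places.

0.6146

f(0.5) = 0.166531, f(0.7) = -0.119415
z_2 = 0.700000 − (-0.119415)·(0.700000 − 0.500000) / (-0.119415 − 0.166531) = 0.700000 − (-0.023883)/(-0.285945) = 0.616477
f(0.616477) = -0.002657
z_3 = 0.616477 − (-0.002657)·(0.616477 − 0.700000) / (-0.002657 − (-0.119415)) = 0.616477 − (0.000222)/(0.116758) = 0.614576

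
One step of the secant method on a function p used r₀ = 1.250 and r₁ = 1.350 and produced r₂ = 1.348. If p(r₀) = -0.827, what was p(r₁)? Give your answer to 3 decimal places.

0.017

The secant line through (1.250, -0.827) and (1.350, p(r₁)) crosses zero at r₂ = 1.348.
So (1.250, -0.827), (1.350, p(r₁)), (1.348, 0) are collinear:
p(r₁) = -0.827 · (1.350 − 1.348) / (1.250 − 1.348) = -0.827 · (0.00200)/(-0.09800) = 0.01688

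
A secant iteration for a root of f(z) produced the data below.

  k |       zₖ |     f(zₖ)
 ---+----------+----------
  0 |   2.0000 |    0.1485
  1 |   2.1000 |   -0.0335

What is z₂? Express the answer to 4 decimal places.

z₂ = 2.1000 − (-0.0335)·(2.1000 − 2.0000) / (-0.0335 − 0.1485)
   = 2.1000 − (-0.003350)/(-0.182000) = 2.081593

2.0816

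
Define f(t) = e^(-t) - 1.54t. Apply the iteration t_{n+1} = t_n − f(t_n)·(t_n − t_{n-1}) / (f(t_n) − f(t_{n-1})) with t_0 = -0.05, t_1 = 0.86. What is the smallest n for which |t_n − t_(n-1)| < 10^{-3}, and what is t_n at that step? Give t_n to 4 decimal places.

n = 5, t_n = 0.4247

f(-0.05) = 1.128271, f(0.86) = -0.901238
t_2 = 0.860000 − (-0.901238)·(0.910000)/(-2.029509) = 0.455899;  |Δ| = 0.404101
f(0.455899) = -0.068207
t_3 = 0.455899 − (-0.068207)·(-0.404101)/(0.833031) = 0.422812;  |Δ| = 0.033087
f(0.422812) = 0.004071
t_4 = 0.422812 − 0.004071·(-0.033087)/(0.072278) = 0.424676;  |Δ| = 0.001864
f(0.424676) = -0.000019
t_5 = 0.424676 − (-0.000019)·(0.001864)/(-0.004090) = 0.424667;  |Δ| = 0.000009
|t_5 − t_4| = 0.000009 < 10^{-3}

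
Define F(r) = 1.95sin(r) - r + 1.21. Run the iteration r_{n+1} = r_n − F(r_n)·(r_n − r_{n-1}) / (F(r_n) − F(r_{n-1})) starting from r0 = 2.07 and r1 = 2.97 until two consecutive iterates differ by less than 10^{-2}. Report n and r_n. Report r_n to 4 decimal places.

F(2.07) = 0.852030, F(2.97) = -1.427034
r2 = 2.970000 − (-1.427034)·(0.900000)/(-2.279064) = 2.406466;  |Δ| = 0.563534
F(2.406466) = 0.111363
r3 = 2.406466 − 0.111363·(-0.563534)/(1.538397) = 2.447259;  |Δ| = 0.040794
F(2.447259) = 0.010493
r4 = 2.447259 − 0.010493·(0.040794)/(-0.100869) = 2.451503;  |Δ| = 0.004244
|r4 − r3| = 0.004244 < 10^{-2}

n = 4, r_n = 2.4515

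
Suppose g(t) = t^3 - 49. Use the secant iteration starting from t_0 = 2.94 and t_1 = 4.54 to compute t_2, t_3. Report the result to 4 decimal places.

g(2.94) = -23.587816, g(4.54) = 44.576664
t_2 = 4.540000 − 44.576664·(4.540000 − 2.940000) / (44.576664 − (-23.587816)) = 4.540000 − (71.322662)/(68.164480) = 3.493668
g(3.493668) = -6.357273
t_3 = 3.493668 − (-6.357273)·(3.493668 − 4.540000) / (-6.357273 − 44.576664) = 3.493668 − (6.651816)/(-50.933937) = 3.624265

3.4937, 3.6243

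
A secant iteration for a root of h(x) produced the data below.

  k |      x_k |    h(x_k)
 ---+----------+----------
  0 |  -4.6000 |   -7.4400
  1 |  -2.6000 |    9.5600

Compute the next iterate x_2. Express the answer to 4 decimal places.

-3.7247

x_2 = -2.6000 − 9.5600·(-2.6000 − (-4.6000)) / (9.5600 − (-7.4400))
   = -2.6000 − (19.120000)/(17.000000) = -3.724706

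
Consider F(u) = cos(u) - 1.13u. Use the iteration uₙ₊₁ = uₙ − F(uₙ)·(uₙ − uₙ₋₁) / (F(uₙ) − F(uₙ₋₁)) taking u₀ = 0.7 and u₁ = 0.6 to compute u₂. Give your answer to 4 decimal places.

F(0.7) = -0.026158, F(0.6) = 0.147336
u₂ = 0.600000 − 0.147336·(0.600000 − 0.700000) / (0.147336 − (-0.026158)) = 0.600000 − (-0.014734)/(0.173493) = 0.684923

0.6849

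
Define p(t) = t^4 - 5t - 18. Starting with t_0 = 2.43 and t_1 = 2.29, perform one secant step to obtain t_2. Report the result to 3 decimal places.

p(2.43) = 4.71784, p(2.29) = -1.94942
t_2 = 2.29000 − (-1.94942)·(2.29000 − 2.43000) / (-1.94942 − 4.71784) = 2.29000 − (0.27292)/(-6.66726) = 2.33093

2.331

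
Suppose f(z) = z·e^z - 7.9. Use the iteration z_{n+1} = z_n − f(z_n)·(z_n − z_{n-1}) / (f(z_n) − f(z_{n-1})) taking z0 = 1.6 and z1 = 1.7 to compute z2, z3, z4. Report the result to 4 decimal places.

f(1.6) = 0.024852, f(1.7) = 1.405711
z2 = 1.700000 − 1.405711·(1.700000 − 1.600000) / (1.405711 − 0.024852) = 1.700000 − (0.140571)/(1.380859) = 1.598200
f(1.598200) = 0.001704
z3 = 1.598200 − 0.001704·(1.598200 − 1.700000) / (0.001704 − 1.405711) = 1.598200 − (-0.000173)/(-1.404007) = 1.598077
f(1.598077) = 0.000117
z4 = 1.598077 − 0.000117·(1.598077 − 1.598200) / (0.000117 − 0.001704) = 1.598077 − (0.000000)/(-0.001587) = 1.598068

1.5982, 1.5981, 1.5981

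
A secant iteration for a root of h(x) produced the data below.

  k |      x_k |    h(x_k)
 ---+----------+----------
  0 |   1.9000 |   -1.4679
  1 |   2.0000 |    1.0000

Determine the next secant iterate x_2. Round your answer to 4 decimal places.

1.9595

x_2 = 2.0000 − 1.0000·(2.0000 − 1.9000) / (1.0000 − (-1.4679))
   = 2.0000 − (0.100000)/(2.467900) = 1.959480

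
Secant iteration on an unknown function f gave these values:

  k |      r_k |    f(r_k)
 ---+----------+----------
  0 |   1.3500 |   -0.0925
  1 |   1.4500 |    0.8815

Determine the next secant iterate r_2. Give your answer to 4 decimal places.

r_2 = 1.4500 − 0.8815·(1.4500 − 1.3500) / (0.8815 − (-0.0925))
   = 1.4500 − (0.088150)/(0.974000) = 1.359497

1.3595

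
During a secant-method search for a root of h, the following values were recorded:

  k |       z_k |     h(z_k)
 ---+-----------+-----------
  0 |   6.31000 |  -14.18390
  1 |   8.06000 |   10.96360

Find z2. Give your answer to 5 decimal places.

z2 = 8.06000 − 10.96360·(8.06000 − 6.31000) / (10.96360 − (-14.18390))
   = 8.06000 − (19.1863000)/(25.1475000) = 7.2970494

7.29705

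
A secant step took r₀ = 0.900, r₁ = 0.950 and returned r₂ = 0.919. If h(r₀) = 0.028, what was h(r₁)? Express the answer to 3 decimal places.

-0.046

The secant line through (0.900, 0.028) and (0.950, h(r₁)) crosses zero at r₂ = 0.919.
So (0.900, 0.028), (0.950, h(r₁)), (0.919, 0) are collinear:
h(r₁) = 0.028 · (0.950 − 0.919) / (0.900 − 0.919) = 0.028 · (0.03100)/(-0.01900) = -0.04568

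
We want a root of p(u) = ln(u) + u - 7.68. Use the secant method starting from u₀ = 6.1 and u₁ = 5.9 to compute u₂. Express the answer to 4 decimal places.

5.9043

p(6.1) = 0.228289, p(5.9) = -0.005048
u₂ = 5.900000 − (-0.005048)·(5.900000 − 6.100000) / (-0.005048 − 0.228289) = 5.900000 − (0.001010)/(-0.233336) = 5.904326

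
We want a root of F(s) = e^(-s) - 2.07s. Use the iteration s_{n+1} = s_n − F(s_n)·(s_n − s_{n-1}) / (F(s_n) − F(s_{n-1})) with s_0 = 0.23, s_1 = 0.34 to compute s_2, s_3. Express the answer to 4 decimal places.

0.3428, 0.3429

F(0.23) = 0.318434, F(0.34) = 0.007970
s_2 = 0.340000 − 0.007970·(0.340000 − 0.230000) / (0.007970 − 0.318434) = 0.340000 − (0.000877)/(-0.310463) = 0.342824
F(0.342824) = 0.000118
s_3 = 0.342824 − 0.000118·(0.342824 − 0.340000) / (0.000118 − 0.007970) = 0.342824 − (0.000000)/(-0.007853) = 0.342866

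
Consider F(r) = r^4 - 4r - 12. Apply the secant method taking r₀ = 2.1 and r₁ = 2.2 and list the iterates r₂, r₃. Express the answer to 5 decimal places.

F(2.1) = -0.9519000, F(2.2) = 2.6256000
r₂ = 2.2000000 − 2.6256000·(2.2000000 − 2.1000000) / (2.6256000 − (-0.9519000)) = 2.2000000 − (0.2625600)/(3.5775000) = 2.1266080
F(2.1266080) = -0.0537744
r₃ = 2.1266080 − (-0.0537744)·(2.1266080 − 2.2000000) / (-0.0537744 − 2.6256000) = 2.1266080 − (0.0039466)/(-2.6793744) = 2.1280809

2.12661, 2.12808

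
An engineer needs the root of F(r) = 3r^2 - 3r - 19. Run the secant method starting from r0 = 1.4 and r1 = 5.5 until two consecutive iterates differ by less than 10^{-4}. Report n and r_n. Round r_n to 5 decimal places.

F(1.4) = -17.3200000, F(5.5) = 55.2500000
r2 = 5.5000000 − 55.2500000·(4.1000000)/(72.5700000) = 2.3785311;  |Δ| = 3.1214689
F(2.3785311) = -9.1633630
r3 = 2.3785311 − (-9.1633630)·(-3.1214689)/(-64.4133630) = 2.8225873;  |Δ| = 0.4440562
F(2.8225873) = -3.5667651
r4 = 2.8225873 − (-3.5667651)·(0.4440562)/(5.5965979) = 3.1055885;  |Δ| = 0.2830012
F(3.1055885) = 0.6172745
r5 = 3.1055885 − 0.6172745·(0.2830012)/(4.1840396) = 3.0638371;  |Δ| = 0.0417514
F(3.0638371) = -0.0302175
r6 = 3.0638371 − (-0.0302175)·(-0.0417514)/(-0.6474920) = 3.0657856;  |Δ| = 0.0019485
F(3.0657856) = -0.0002327
r7 = 3.0657856 − (-0.0002327)·(0.0019485)/(0.0299849) = 3.0658007;  |Δ| = 0.0000151
|r7 − r6| = 0.0000151 < 10^{-4}

n = 7, r_n = 3.06580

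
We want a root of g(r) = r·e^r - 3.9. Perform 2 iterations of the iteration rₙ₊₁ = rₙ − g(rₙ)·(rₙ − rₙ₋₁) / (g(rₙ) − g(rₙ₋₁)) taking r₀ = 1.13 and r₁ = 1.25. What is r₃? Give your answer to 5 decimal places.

g(1.13) = -0.4019082, g(1.25) = 0.4629287
r₂ = 1.2500000 − 0.4629287·(1.2500000 − 1.1300000) / (0.4629287 − (-0.4019082)) = 1.2500000 − (0.0555514)/(0.8648369) = 1.1857666
g(1.1857666) = -0.0187549
r₃ = 1.1857666 − (-0.0187549)·(1.1857666 − 1.2500000) / (-0.0187549 − 0.4629287) = 1.1857666 − (0.0012047)/(-0.4816835) = 1.1882676

1.18827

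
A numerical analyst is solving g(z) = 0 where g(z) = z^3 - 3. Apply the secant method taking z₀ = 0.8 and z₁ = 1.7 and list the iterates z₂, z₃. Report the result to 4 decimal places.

g(0.8) = -2.488000, g(1.7) = 1.913000
z₂ = 1.700000 − 1.913000·(1.700000 − 0.800000) / (1.913000 − (-2.488000)) = 1.700000 − (1.721700)/(4.401000) = 1.308793
g(1.308793) = -0.758115
z₃ = 1.308793 − (-0.758115)·(1.308793 − 1.700000) / (-0.758115 − 1.913000) = 1.308793 − (0.296580)/(-2.671115) = 1.419826

1.3088, 1.4198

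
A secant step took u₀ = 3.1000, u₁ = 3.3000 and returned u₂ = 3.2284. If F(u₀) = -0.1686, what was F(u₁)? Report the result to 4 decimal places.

The secant line through (3.1000, -0.1686) and (3.3000, F(u₁)) crosses zero at u₂ = 3.2284.
So (3.1000, -0.1686), (3.3000, F(u₁)), (3.2284, 0) are collinear:
F(u₁) = -0.1686 · (3.3000 − 3.2284) / (3.1000 − 3.2284) = -0.1686 · (0.071600)/(-0.128400) = 0.094017

0.0940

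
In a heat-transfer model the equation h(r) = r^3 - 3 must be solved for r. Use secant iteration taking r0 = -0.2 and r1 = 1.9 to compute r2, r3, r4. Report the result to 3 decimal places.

h(-0.2) = -3.00800, h(1.9) = 3.85900
r2 = 1.90000 − 3.85900·(1.90000 − (-0.20000)) / (3.85900 − (-3.00800)) = 1.90000 − (8.10390)/(6.86700) = 0.71988
h(0.71988) = -2.62694
r3 = 0.71988 − (-2.62694)·(0.71988 − 1.90000) / (-2.62694 − 3.85900) = 0.71988 − (3.10011)/(-6.48594) = 1.19785
h(1.19785) = -1.28126
r4 = 1.19785 − (-1.28126)·(1.19785 − 0.71988) / (-1.28126 − (-2.62694)) = 1.19785 − (-0.61241)/(1.34568) = 1.65295

0.720, 1.198, 1.653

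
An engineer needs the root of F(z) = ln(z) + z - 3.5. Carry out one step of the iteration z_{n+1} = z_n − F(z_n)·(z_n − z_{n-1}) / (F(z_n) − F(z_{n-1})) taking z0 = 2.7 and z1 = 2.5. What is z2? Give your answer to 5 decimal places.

2.56045

F(2.7) = 0.1932518, F(2.5) = -0.0837093
z2 = 2.5000000 − (-0.0837093)·(2.5000000 − 2.7000000) / (-0.0837093 − 0.1932518) = 2.5000000 − (0.0167419)/(-0.2769610) = 2.5604484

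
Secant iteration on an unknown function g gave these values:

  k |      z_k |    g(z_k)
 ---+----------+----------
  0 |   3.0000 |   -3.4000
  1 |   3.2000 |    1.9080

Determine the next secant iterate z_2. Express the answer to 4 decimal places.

z_2 = 3.2000 − 1.9080·(3.2000 − 3.0000) / (1.9080 − (-3.4000))
   = 3.2000 − (0.381600)/(5.308000) = 3.128109

3.1281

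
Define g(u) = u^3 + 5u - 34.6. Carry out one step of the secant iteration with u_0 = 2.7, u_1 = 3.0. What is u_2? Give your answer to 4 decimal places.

g(2.7) = -1.417000, g(3.0) = 7.400000
u_2 = 3.000000 − 7.400000·(3.000000 − 2.700000) / (7.400000 − (-1.417000)) = 3.000000 − (2.220000)/(8.817000) = 2.748214

2.7482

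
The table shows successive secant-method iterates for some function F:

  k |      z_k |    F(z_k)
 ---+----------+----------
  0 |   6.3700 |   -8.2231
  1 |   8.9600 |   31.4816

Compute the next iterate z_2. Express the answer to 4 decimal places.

z_2 = 8.9600 − 31.4816·(8.9600 − 6.3700) / (31.4816 − (-8.2231))
   = 8.9600 − (81.537344)/(39.704700) = 6.906406

6.9064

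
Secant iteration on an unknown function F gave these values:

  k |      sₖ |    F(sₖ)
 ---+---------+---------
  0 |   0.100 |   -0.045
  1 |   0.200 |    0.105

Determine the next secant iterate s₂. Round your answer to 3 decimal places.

s₂ = 0.200 − 0.105·(0.200 − 0.100) / (0.105 − (-0.045))
   = 0.200 − (0.01050)/(0.15000) = 0.13000

0.130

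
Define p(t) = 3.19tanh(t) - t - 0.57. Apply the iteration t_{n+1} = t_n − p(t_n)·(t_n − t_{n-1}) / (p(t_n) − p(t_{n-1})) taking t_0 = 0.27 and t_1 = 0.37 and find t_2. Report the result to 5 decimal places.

0.26949

p(0.27) = 0.0009632, p(0.37) = 0.1892336
t_2 = 0.3700000 − 0.1892336·(0.3700000 − 0.2700000) / (0.1892336 − 0.0009632) = 0.3700000 − (0.0189234)/(0.1882703) = 0.2694884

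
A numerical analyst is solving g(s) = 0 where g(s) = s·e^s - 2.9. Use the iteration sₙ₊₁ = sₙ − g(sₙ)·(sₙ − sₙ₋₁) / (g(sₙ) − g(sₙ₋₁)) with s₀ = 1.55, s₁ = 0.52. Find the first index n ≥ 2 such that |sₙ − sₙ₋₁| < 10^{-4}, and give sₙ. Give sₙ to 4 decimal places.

n = 7, sₙ = 1.0326

g(1.55) = 4.402779, g(0.52) = -2.025346
s₂ = 0.520000 − (-2.025346)·(-1.030000)/(-6.428124) = 0.844528;  |Δ| = 0.324528
g(0.844528) = -0.934886
s₃ = 0.844528 − (-0.934886)·(0.324528)/(1.090460) = 1.122756;  |Δ| = 0.278228
g(1.122756) = 0.550580
s₄ = 1.122756 − 0.550580·(0.278228)/(1.485465) = 1.019632;  |Δ| = 0.103124
g(1.019632) = -0.073401
s₅ = 1.019632 − (-0.073401)·(-0.103124)/(-0.623981) = 1.031763;  |Δ| = 0.012131
g(1.031763) = -0.004864
s₆ = 1.031763 − (-0.004864)·(0.012131)/(0.068537) = 1.032624;  |Δ| = 0.000861
g(1.032624) = 0.000047
s₇ = 1.032624 − 0.000047·(0.000861)/(0.004911) = 1.032616;  |Δ| = 0.000008
|s₇ − s₆| = 0.000008 < 10^{-4}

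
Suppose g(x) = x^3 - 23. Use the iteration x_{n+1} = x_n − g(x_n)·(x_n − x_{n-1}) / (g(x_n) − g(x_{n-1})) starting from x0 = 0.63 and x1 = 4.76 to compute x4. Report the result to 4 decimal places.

3.4816

g(0.63) = -22.749953, g(4.76) = 84.850176
x2 = 4.760000 − 84.850176·(4.760000 − 0.630000) / (84.850176 − (-22.749953)) = 4.760000 − (350.431227)/(107.600129) = 1.503208
g(1.503208) = -19.603299
x3 = 1.503208 − (-19.603299)·(1.503208 − 4.760000) / (-19.603299 − 84.850176) = 1.503208 − (63.843865)/(-104.453475) = 2.114426
g(2.114426) = -13.546826
x4 = 2.114426 − (-13.546826)·(2.114426 − 1.503208) / (-13.546826 − (-19.603299)) = 2.114426 − (-8.280066)/(6.056473) = 3.481570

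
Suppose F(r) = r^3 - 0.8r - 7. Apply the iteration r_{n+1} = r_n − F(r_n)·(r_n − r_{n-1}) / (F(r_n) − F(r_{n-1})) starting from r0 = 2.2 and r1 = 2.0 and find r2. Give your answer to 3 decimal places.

F(2.2) = 1.88800, F(2.0) = -0.60000
r2 = 2.00000 − (-0.60000)·(2.00000 − 2.20000) / (-0.60000 − 1.88800) = 2.00000 − (0.12000)/(-2.48800) = 2.04823

2.048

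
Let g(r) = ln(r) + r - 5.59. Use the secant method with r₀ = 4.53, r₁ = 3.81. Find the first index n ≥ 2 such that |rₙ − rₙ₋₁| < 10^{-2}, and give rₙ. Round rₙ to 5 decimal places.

n = 3, rₙ = 4.16364

g(4.53) = 0.4507219, g(3.81) = -0.4423708
r₂ = 3.8100000 − (-0.4423708)·(-0.7200000)/(-0.8930928) = 4.1666337;  |Δ| = 0.3566337
g(4.1666337) = 0.0037422
r₃ = 4.1666337 − 0.0037422·(0.3566337)/(0.4461130) = 4.1636421;  |Δ| = 0.0029916
|r₃ − r₂| = 0.0029916 < 10^{-2}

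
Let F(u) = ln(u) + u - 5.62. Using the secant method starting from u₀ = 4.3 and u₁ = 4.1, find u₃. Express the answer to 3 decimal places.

4.188

F(4.3) = 0.13862, F(4.1) = -0.10901
u₂ = 4.10000 − (-0.10901)·(4.10000 − 4.30000) / (-0.10901 − 0.13862) = 4.10000 − (0.02180)/(-0.24763) = 4.18805
F(4.18805) = 0.00028
u₃ = 4.18805 − 0.00028·(4.18805 − 4.10000) / (0.00028 − (-0.10901)) = 4.18805 − (0.00002)/(0.10929) = 4.18782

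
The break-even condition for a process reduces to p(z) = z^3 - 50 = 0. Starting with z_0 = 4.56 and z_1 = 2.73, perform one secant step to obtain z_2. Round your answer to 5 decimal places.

p(4.56) = 44.8188160, p(2.73) = -29.6535830
z_2 = 2.7300000 − (-29.6535830)·(2.7300000 − 4.5600000) / (-29.6535830 − 44.8188160) = 2.7300000 − (54.2660569)/(-74.4723990) = 3.4586734

3.45867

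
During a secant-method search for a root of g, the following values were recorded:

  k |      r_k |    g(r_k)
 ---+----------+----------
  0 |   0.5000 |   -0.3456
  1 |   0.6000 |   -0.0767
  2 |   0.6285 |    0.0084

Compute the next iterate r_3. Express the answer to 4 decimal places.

0.6257

r_3 = 0.6285 − 0.0084·(0.6285 − 0.6000) / (0.0084 − (-0.0767))
   = 0.6285 − (0.000239)/(0.085100) = 0.625687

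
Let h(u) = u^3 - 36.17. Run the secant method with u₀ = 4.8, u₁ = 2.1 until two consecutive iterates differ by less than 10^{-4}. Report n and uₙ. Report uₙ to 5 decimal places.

n = 7, uₙ = 3.30712

h(4.8) = 74.4220000, h(2.1) = -26.9090000
u₂ = 2.1000000 − (-26.9090000)·(-2.7000000)/(-101.3310000) = 2.8169997;  |Δ| = 0.7169997
h(2.8169997) = -13.8157338
u₃ = 2.8169997 − (-13.8157338)·(0.7169997)/(13.0932662) = 3.5735625;  |Δ| = 0.7565628
h(3.5735625) = 9.4656395
u₄ = 3.5735625 − 9.4656395·(0.7565628)/(23.2813733) = 3.2659625;  |Δ| = 0.3076000
h(3.2659625) = -1.3335752
u₅ = 3.2659625 − (-1.3335752)·(-0.3076000)/(-10.7992147) = 3.3039474;  |Δ| = 0.0379850
h(3.3039474) = -0.1038825
u₆ = 3.3039474 − (-0.1038825)·(0.0379850)/(1.2296926) = 3.3071564;  |Δ| = 0.0032089
h(3.3071564) = 0.0013056
u₇ = 3.3071564 − 0.0013056·(0.0032089)/(0.1051881) = 3.3071165;  |Δ| = 0.0000398
|u₇ − u₆| = 0.0000398 < 10^{-4}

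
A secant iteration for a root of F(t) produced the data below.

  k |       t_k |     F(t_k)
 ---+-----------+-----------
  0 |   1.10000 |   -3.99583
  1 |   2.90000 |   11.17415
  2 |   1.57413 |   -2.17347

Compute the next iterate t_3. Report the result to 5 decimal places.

t_3 = 1.57413 − (-2.17347)·(1.57413 − 2.90000) / (-2.17347 − 11.17415)
   = 1.57413 − (2.8817387)/(-13.3476200) = 1.7900291

1.79003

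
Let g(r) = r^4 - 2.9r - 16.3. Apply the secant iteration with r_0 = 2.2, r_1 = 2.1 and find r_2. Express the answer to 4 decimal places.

2.1798

g(2.2) = 0.745600, g(2.1) = -2.941900
r_2 = 2.100000 − (-2.941900)·(2.100000 − 2.200000) / (-2.941900 − 0.745600) = 2.100000 − (0.294190)/(-3.687500) = 2.179780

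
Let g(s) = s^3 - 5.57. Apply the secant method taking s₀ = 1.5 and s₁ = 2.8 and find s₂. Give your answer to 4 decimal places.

1.6536

g(1.5) = -2.195000, g(2.8) = 16.382000
s₂ = 2.800000 − 16.382000·(2.800000 − 1.500000) / (16.382000 − (-2.195000)) = 2.800000 − (21.296600)/(18.577000) = 1.653604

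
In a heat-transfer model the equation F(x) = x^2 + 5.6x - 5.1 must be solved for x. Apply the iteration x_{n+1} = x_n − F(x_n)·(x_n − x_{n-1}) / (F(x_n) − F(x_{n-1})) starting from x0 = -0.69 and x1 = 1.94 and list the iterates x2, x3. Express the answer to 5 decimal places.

0.54911, 0.76217

F(-0.69) = -8.4879000, F(1.94) = 9.5276000
x2 = 1.9400000 − 9.5276000·(1.9400000 − (-0.6900000)) / (9.5276000 − (-8.4879000)) = 1.9400000 − (25.0575880)/(18.0155000) = 0.5491095
F(0.5491095) = -1.7234656
x3 = 0.5491095 − (-1.7234656)·(0.5491095 − 1.9400000) / (-1.7234656 − 9.5276000) = 0.5491095 − (2.3971520)/(-11.2510656) = 0.7621695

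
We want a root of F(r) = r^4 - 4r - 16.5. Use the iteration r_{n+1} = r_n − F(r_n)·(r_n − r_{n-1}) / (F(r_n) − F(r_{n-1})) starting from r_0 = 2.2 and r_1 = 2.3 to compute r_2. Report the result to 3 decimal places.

2.245

F(2.2) = -1.87440, F(2.3) = 2.28410
r_2 = 2.30000 − 2.28410·(2.30000 − 2.20000) / (2.28410 − (-1.87440)) = 2.30000 − (0.22841)/(4.15850) = 2.24507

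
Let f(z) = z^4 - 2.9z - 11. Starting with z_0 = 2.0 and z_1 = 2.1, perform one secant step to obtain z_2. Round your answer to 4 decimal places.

f(2.0) = -0.800000, f(2.1) = 2.358100
z_2 = 2.100000 − 2.358100·(2.100000 − 2.000000) / (2.358100 − (-0.800000)) = 2.100000 − (0.235810)/(3.158100) = 2.025332

2.0253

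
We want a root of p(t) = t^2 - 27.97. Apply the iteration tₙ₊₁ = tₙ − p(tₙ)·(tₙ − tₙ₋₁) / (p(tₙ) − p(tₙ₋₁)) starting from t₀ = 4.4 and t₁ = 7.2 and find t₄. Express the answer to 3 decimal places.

p(4.4) = -8.61000, p(7.2) = 23.87000
t₂ = 7.20000 − 23.87000·(7.20000 − 4.40000) / (23.87000 − (-8.61000)) = 7.20000 − (66.83600)/(32.48000) = 5.14224
p(5.14224) = -1.52735
t₃ = 5.14224 − (-1.52735)·(5.14224 − 7.20000) / (-1.52735 − 23.87000) = 5.14224 − (3.14293)/(-25.39735) = 5.26599
p(5.26599) = -0.23933
t₄ = 5.26599 − (-0.23933)·(5.26599 − 5.14224) / (-0.23933 − (-1.52735)) = 5.26599 − (-0.02962)/(1.28802) = 5.28899

5.289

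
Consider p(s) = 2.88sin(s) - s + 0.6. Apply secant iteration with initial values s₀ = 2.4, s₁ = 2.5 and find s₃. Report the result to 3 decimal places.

p(2.4) = 0.14533, p(2.5) = -0.17640
s₂ = 2.50000 − (-0.17640)·(2.50000 − 2.40000) / (-0.17640 − 0.14533) = 2.50000 − (-0.01764)/(-0.32173) = 2.44517
p(2.44517) = 0.00228
s₃ = 2.44517 − 0.00228·(2.44517 − 2.50000) / (0.00228 − (-0.17640)) = 2.44517 − (-0.00012)/(0.17868) = 2.44587

2.446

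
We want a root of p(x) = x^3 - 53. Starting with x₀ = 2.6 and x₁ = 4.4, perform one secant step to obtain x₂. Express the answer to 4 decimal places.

p(2.6) = -35.424000, p(4.4) = 32.184000
x₂ = 4.400000 − 32.184000·(4.400000 − 2.600000) / (32.184000 − (-35.424000)) = 4.400000 − (57.931200)/(67.608000) = 3.543131

3.5431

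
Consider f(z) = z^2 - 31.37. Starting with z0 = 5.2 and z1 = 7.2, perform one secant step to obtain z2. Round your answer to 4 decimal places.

f(5.2) = -4.330000, f(7.2) = 20.470000
z2 = 7.200000 − 20.470000·(7.200000 − 5.200000) / (20.470000 − (-4.330000)) = 7.200000 − (40.940000)/(24.800000) = 5.549194

5.5492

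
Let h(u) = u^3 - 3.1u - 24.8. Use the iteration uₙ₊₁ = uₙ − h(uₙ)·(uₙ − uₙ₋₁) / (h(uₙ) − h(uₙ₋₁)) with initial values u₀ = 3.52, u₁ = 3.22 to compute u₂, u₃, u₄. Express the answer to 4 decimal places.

3.2650, 3.2691, 3.2690

h(3.52) = 7.902208, h(3.22) = -1.395752
u₂ = 3.220000 − (-1.395752)·(3.220000 − 3.520000) / (-1.395752 − 7.902208) = 3.220000 − (0.418726)/(-9.297960) = 3.265034
h(3.265034) = -0.114879
u₃ = 3.265034 − (-0.114879)·(3.265034 − 3.220000) / (-0.114879 − (-1.395752)) = 3.265034 − (-0.005173)/(1.280873) = 3.269073
h(3.269073) = 0.001933
u₄ = 3.269073 − 0.001933·(3.269073 − 3.265034) / (0.001933 − (-0.114879)) = 3.269073 − (0.000008)/(0.116813) = 3.269006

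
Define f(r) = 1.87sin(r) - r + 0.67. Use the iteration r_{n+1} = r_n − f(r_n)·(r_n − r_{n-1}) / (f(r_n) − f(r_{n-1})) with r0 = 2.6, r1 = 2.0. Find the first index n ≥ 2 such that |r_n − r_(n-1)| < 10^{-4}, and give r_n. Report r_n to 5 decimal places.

n = 5, r_n = 2.19135

f(2.6) = -0.9660124, f(2.0) = 0.3703862
r2 = 2.0000000 − 0.3703862·(-0.6000000)/(1.3363986) = 2.1662915;  |Δ| = 0.1662915
f(2.1662915) = 0.0518270
r3 = 2.1662915 − 0.0518270·(0.1662915)/(-0.3185592) = 2.1933458;  |Δ| = 0.0270543
f(2.1933458) = -0.0041681
r4 = 2.1933458 − (-0.0041681)·(0.0270543)/(-0.0559951) = 2.1913320;  |Δ| = 0.0020138
f(2.1913320) = 0.0000386
r5 = 2.1913320 − 0.0000386·(-0.0020138)/(0.0042066) = 2.1913504;  |Δ| = 0.0000185
|r5 − r4| = 0.0000185 < 10^{-4}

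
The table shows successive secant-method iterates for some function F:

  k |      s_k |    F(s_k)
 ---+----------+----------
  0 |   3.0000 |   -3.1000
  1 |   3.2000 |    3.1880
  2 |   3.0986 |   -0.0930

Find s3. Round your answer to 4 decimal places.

s3 = 3.0986 − (-0.0930)·(3.0986 − 3.2000) / (-0.0930 − 3.1880)
   = 3.0986 − (0.009430)/(-3.281000) = 3.101474

3.1015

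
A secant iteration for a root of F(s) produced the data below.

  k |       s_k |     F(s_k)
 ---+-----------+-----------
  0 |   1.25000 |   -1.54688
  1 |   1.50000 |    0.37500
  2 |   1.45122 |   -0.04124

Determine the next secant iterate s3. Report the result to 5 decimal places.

s3 = 1.45122 − (-0.04124)·(1.45122 − 1.50000) / (-0.04124 − 0.37500)
   = 1.45122 − (0.0020117)/(-0.4162400) = 1.4560530

1.45605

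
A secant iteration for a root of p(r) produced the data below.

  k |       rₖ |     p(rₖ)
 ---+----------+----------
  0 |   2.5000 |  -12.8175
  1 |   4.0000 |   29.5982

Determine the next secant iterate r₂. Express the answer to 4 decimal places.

r₂ = 4.0000 − 29.5982·(4.0000 − 2.5000) / (29.5982 − (-12.8175))
   = 4.0000 − (44.397300)/(42.415700) = 2.953281

2.9533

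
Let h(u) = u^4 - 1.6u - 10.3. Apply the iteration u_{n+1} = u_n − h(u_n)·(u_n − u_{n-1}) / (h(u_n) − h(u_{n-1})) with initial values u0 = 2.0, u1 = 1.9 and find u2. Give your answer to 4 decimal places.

h(2.0) = 2.500000, h(1.9) = -0.307900
u2 = 1.900000 − (-0.307900)·(1.900000 − 2.000000) / (-0.307900 − 2.500000) = 1.900000 − (0.030790)/(-2.807900) = 1.910965

1.9110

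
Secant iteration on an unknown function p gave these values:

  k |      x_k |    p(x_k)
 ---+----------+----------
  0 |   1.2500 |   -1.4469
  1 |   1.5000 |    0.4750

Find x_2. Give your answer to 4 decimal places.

1.4382

x_2 = 1.5000 − 0.4750·(1.5000 − 1.2500) / (0.4750 − (-1.4469))
   = 1.5000 − (0.118750)/(1.921900) = 1.438212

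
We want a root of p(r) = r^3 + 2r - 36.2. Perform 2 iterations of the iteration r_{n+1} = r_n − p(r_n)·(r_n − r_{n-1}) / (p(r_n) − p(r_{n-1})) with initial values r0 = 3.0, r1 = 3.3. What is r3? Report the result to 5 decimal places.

p(3.0) = -3.2000000, p(3.3) = 6.3370000
r2 = 3.3000000 − 6.3370000·(3.3000000 − 3.0000000) / (6.3370000 − (-3.2000000)) = 3.3000000 − (1.9011000)/(9.5370000) = 3.1006606
p(3.1006606) = -0.1886301
r3 = 3.1006606 − (-0.1886301)·(3.1006606 − 3.3000000) / (-0.1886301 − 6.3370000) = 3.1006606 − (0.0376014)/(-6.5256301) = 3.1064227

3.10642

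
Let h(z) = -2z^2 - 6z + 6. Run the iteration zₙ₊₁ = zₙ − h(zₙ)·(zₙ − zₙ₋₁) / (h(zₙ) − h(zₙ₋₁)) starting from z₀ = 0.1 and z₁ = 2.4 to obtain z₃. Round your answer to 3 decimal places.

h(0.1) = 5.38000, h(2.4) = -19.92000
z₂ = 2.40000 − (-19.92000)·(2.40000 − 0.10000) / (-19.92000 − 5.38000) = 2.40000 − (-45.81600)/(-25.30000) = 0.58909
h(0.58909) = 1.77140
z₃ = 0.58909 − 1.77140·(0.58909 − 2.40000) / (1.77140 − (-19.92000)) = 0.58909 − (-3.20784)/(21.69140) = 0.73698

0.737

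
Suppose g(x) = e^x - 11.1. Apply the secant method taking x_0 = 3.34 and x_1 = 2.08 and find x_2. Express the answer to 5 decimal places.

g(3.34) = 17.1191267, g(2.08) = -3.0955311
x_2 = 2.0800000 − (-3.0955311)·(2.0800000 − 3.3400000) / (-3.0955311 − 17.1191267) = 2.0800000 − (3.9003692)/(-20.2146578) = 2.2729476

2.27295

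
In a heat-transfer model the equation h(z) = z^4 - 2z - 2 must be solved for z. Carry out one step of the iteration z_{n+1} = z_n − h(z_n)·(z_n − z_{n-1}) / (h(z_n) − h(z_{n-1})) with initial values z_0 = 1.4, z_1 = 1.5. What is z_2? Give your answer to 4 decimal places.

h(1.4) = -0.958400, h(1.5) = 0.062500
z_2 = 1.500000 − 0.062500·(1.500000 − 1.400000) / (0.062500 − (-0.958400)) = 1.500000 − (0.006250)/(1.020900) = 1.493878

1.4939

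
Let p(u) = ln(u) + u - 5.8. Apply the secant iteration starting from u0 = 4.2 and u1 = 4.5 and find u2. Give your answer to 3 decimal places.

p(4.2) = -0.16492, p(4.5) = 0.20408
u2 = 4.50000 − 0.20408·(4.50000 − 4.20000) / (0.20408 − (-0.16492)) = 4.50000 − (0.06122)/(0.36899) = 4.33408

4.334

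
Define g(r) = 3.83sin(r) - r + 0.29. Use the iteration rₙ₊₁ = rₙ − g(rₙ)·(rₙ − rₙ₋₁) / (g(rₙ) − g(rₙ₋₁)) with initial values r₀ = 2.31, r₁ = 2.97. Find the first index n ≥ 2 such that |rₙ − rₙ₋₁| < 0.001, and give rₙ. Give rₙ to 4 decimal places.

g(2.31) = 0.810390, g(2.97) = -2.026020
r₂ = 2.970000 − (-2.026020)·(0.660000)/(-2.836411) = 2.498568;  |Δ| = 0.471432
g(2.498568) = 0.087970
r₃ = 2.498568 − 0.087970·(-0.471432)/(2.113991) = 2.518186;  |Δ| = 0.019618
g(2.518186) = 0.007784
r₄ = 2.518186 − 0.007784·(0.019618)/(-0.080186) = 2.520091;  |Δ| = 0.001904
g(2.520091) = -0.000046
r₅ = 2.520091 − (-0.000046)·(0.001904)/(-0.007830) = 2.520079;  |Δ| = 0.000011
|r₅ − r₄| = 0.000011 < 0.001

n = 5, rₙ = 2.5201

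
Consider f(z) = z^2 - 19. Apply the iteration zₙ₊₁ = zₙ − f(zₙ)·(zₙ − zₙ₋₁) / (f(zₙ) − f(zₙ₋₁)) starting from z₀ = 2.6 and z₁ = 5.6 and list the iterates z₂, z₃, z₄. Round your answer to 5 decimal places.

4.09268, 4.32481, 4.35998

f(2.6) = -12.2400000, f(5.6) = 12.3600000
z₂ = 5.6000000 − 12.3600000·(5.6000000 − 2.6000000) / (12.3600000 − (-12.2400000)) = 5.6000000 − (37.0800000)/(24.6000000) = 4.0926829
f(4.0926829) = -2.2499465
z₃ = 4.0926829 − (-2.2499465)·(4.0926829 − 5.6000000) / (-2.2499465 − 12.3600000) = 4.0926829 − (3.3913827)/(-14.6099465) = 4.3248113
f(4.3248113) = -0.2960075
z₄ = 4.3248113 − (-0.2960075)·(4.3248113 − 4.0926829) / (-0.2960075 − (-2.2499465)) = 4.3248113 − (-0.0687117)/(1.9539390) = 4.3599770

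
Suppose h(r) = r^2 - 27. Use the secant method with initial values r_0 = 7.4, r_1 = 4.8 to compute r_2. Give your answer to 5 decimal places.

5.12459

h(7.4) = 27.7600000, h(4.8) = -3.9600000
r_2 = 4.8000000 − (-3.9600000)·(4.8000000 − 7.4000000) / (-3.9600000 − 27.7600000) = 4.8000000 − (10.2960000)/(-31.7200000) = 5.1245902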